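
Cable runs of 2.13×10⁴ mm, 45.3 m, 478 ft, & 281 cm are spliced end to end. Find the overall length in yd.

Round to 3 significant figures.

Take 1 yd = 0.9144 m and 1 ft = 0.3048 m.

235 yd

2.13×10⁴ mm × 0.001 = 21.3 m
45.3 m (already m)
478 ft × 0.3048 = 145.694 m
281 cm × 0.01 = 2.81 m
Combined: 21.3 + 45.3 + 145.694 + 2.81 = 215.104 m
In yd: 215.104 / 0.9144 = 235.241 yd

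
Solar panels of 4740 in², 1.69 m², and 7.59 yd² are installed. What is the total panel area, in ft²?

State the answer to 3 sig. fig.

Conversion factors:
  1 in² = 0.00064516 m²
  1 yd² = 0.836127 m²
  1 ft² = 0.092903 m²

4740 in² × 0.00064516 = 3.05806 m²
1.69 m² (already m²)
7.59 yd² × 0.836127 = 6.3462 m²
Total: 3.05806 + 1.69 + 6.3462 = 11.0943 m²
In ft²: 11.0943 / 0.092903 = 119.418 ft²

119 ft²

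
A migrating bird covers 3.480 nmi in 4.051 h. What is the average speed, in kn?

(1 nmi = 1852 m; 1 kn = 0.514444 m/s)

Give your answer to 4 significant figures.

0.8590 kn

3.480 nmi × 1852 → 6444.96 m
4.051 h × 3600 → 14583.6 s
v = d / t = 6444.96 m / 14583.6 s = 0.441932 m/s
0.441932 m/s ÷ (0.514444 m/s/kn) = 0.859048 kn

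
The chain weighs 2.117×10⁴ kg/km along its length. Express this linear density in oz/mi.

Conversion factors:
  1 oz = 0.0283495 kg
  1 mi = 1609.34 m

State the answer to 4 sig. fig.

2.117×10⁴ kg/km ÷ 1000 m/km = 21.17 kg/m
21.17 kg/m ÷ 0.0283495 kg/oz × 1609.34 m/mi = 1.20178×10⁶ oz/mi

1.202×10⁶ oz/mi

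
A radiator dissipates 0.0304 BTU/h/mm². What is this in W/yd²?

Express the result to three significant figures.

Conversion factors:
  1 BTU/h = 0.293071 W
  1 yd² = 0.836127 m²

0.0304 BTU/h/mm² × 0.293071 W/BTU/h ÷ 10⁻⁶ m²/mm² = 8909.36 W/m²
8909.36 W/m² × 0.836127 m²/yd² = 7449.36 W/yd²

7450 W/yd²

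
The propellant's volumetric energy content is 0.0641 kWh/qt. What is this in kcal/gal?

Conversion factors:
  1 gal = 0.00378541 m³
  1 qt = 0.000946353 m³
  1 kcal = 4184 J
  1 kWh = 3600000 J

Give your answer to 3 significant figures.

0.0641 kWh/qt × 3600000 J/kWh ÷ 0.000946353 m³/qt = 2.43841×10⁸ J/m³
2.43841×10⁸ J/m³ ÷ 4184 J/kcal × 0.00378541 m³/gal = 220.611 kcal/gal

221 kcal/gal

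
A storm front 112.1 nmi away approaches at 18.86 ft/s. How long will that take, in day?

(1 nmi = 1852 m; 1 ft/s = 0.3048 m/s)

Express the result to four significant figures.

112.1 nmi × 1852 → 207609 m
18.86 ft/s × 0.3048 → 5.74853 m/s
t = d / v = 207609 m / 5.74853 m/s = 36115.1 s
36115.1 s ÷ (86400 s/day) = 0.417999 day

0.4180 day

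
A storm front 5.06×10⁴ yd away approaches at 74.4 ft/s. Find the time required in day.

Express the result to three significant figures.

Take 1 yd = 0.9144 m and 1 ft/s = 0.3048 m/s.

0.0236 day

5.06×10⁴ yd × 0.9144 → 46268.6 m
74.4 ft/s × 0.3048 → 22.6771 m/s
t = d / v = 46268.6 m / 22.6771 m/s = 2040.32 s
2040.32 s ÷ (86400 s/day) = 0.0236148 day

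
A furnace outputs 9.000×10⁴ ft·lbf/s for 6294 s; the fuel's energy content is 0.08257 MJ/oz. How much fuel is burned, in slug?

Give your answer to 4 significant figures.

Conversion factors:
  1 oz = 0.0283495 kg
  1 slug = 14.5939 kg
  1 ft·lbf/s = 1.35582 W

9.000×10⁴ ft·lbf/s → 122024 W
E = P × t = 122024 × 6294 = 7.68019×10⁸ J
0.08257 MJ/oz → 2.91257×10⁶ J/kg
m = E / e_s = 7.68019×10⁸ / 2.91257×10⁶ = 263.691 kg
In slug: 263.691 / 14.5939 = 18.0686 slug

18.07 slug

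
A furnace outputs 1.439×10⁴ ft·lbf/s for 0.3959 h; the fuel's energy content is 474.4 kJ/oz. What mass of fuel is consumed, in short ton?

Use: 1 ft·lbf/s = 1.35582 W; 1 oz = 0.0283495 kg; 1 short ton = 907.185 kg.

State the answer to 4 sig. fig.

1.439×10⁴ ft·lbf/s → 19510.2 W
0.3959 h → 1425.24 s
E = P × t = 19510.2 × 1425.24 = 2.78067×10⁷ J
474.4 kJ/oz → 1.6734×10⁷ J/kg
m = E / e_s = 2.78067×10⁷ / 1.6734×10⁷ = 1.66169 kg
In short ton: 1.66169 / 907.185 = 0.0018317 short ton

0.001832 short ton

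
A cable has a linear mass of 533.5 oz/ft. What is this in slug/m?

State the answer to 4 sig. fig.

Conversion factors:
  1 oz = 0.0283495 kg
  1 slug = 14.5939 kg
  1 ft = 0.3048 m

3.400 slug/m

533.5 oz/ft × 0.0283495 kg/oz ÷ 0.3048 m/ft = 49.6209 kg/m
49.6209 kg/m ÷ 14.5939 kg/slug = 3.40011 slug/m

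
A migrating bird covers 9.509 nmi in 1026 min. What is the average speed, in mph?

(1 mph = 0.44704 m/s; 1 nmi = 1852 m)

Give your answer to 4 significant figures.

9.509 nmi × 1852 → 17610.7 m
1026 min × 60 → 61560 s
v = d / t = 17610.7 m / 61560 s = 0.286074 m/s
0.286074 m/s ÷ (0.44704 m/s/mph) = 0.639929 mph

0.6399 mph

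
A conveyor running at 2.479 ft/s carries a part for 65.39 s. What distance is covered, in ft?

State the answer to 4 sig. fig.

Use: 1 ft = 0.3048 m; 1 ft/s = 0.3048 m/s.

162.1 ft

2.479 ft/s × 0.3048 = 0.755599 m/s
d = v × t = 0.755599 m/s × 65.39 s = 49.4086 m
49.4086 m ÷ (0.3048 m/ft) = 162.102 ft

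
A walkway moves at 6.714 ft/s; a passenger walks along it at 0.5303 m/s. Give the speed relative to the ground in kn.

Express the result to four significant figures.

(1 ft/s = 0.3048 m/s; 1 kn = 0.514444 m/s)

6.714 ft/s × 0.3048 → 2.04643 m/s
0.5303 m/s (already m/s)
Total: 2.04643 + 0.5303 = 2.57673 m/s
In kn: 2.57673 / 0.514444 = 5.00877 kn

5.009 kn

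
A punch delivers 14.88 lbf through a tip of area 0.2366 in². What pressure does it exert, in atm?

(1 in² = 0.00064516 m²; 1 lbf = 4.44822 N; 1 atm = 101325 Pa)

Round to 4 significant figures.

4.279 atm

14.88 lbf × 4.44822 = 66.1895 N
0.2366 in² × 0.00064516 = 1.52645×10⁻⁴ m²
P = F / A = 66.1895 N / 1.52645×10⁻⁴ m² = 433617 Pa
433617 Pa ÷ (101325 Pa/atm) = 4.27947 atm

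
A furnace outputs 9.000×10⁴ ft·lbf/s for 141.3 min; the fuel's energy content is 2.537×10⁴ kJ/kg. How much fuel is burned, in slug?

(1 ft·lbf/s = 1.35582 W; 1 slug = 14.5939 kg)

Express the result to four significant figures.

2.794 slug

9.000×10⁴ ft·lbf/s → 122024 W
141.3 min → 8478 s
E = P × t = 122024 × 8478 = 1.03452×10⁹ J
2.537×10⁴ kJ/kg → 2.537×10⁷ J/kg
m = E / e_s = 1.03452×10⁹ / 2.537×10⁷ = 40.7773 kg
In slug: 40.7773 / 14.5939 = 2.79413 slug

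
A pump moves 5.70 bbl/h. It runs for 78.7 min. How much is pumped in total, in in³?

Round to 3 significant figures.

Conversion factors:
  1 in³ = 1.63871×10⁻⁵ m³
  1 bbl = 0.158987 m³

5.70 bbl/h → 2.51729×10⁻⁴ m³/s
78.7 min → 4722 s
V = Q × t = 2.51729×10⁻⁴ × 4722 = 1.18866 m³
In in³: 1.18866 / 1.63871×10⁻⁵ = 72536.3 in³

7.25×10⁴ in³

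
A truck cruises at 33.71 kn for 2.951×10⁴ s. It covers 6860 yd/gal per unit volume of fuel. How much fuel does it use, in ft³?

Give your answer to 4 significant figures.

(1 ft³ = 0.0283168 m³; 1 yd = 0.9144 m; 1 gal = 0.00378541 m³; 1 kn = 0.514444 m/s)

33.71 kn → 17.3419 m/s
d = v × t = 17.3419 × 29510 = 511759 m
6860 yd/gal → 1.6571×10⁶ m/m³
V = d / (distance per unit fuel) = 511759 / 1.6571×10⁶ = 0.308828 m³
In ft³: 0.308828 / 0.0283168 = 10.9062 ft³

10.91 ft³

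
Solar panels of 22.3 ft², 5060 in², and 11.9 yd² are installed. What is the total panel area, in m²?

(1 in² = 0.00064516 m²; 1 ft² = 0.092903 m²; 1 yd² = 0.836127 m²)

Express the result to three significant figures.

22.3 ft² × 0.092903 = 2.07174 m²
5060 in² × 0.00064516 = 3.26451 m²
11.9 yd² × 0.836127 = 9.94991 m²
Sum: 2.07174 + 3.26451 + 9.94991 = 15.2862 m²

15.3 m²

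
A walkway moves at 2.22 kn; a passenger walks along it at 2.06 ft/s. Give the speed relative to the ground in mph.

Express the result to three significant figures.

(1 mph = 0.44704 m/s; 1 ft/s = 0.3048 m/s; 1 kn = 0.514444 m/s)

2.22 kn × 0.514444 → 1.14207 m/s
2.06 ft/s × 0.3048 → 0.627888 m/s
Combined: 1.14207 + 0.627888 = 1.76996 m/s
In mph: 1.76996 / 0.44704 = 3.95929 mph

3.96 mph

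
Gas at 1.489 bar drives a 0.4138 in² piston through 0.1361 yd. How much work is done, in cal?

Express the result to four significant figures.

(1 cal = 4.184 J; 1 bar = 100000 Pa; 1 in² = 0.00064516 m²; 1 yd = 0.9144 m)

1.182 cal

1.489 bar → 148900 Pa
0.4138 in² → 2.66967×10⁻⁴ m²
F = P × A = 148900 × 2.66967×10⁻⁴ = 39.7514 N
0.1361 yd → 0.12445 m
W = F × d = 39.7514 × 0.12445 = 4.94706 J
In cal: 4.94706 / 4.184 = 1.18238 cal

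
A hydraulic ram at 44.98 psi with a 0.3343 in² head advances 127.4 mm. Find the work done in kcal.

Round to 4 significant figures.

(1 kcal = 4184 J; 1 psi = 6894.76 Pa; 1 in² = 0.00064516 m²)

0.002037 kcal

44.98 psi → 310126 Pa
0.3343 in² → 2.15677×10⁻⁴ m²
F = P × A = 310126 × 2.15677×10⁻⁴ = 66.887 N
127.4 mm → 0.1274 m
W = F × d = 66.887 × 0.1274 = 8.5214 J
In kcal: 8.5214 / 4184 = 0.00203666 kcal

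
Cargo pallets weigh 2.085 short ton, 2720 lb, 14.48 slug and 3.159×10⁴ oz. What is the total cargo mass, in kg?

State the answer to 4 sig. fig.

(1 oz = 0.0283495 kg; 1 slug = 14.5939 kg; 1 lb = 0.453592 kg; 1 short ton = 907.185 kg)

4232 kg

2.085 short ton × 907.185 → 1891.48 kg
2720 lb × 0.453592 → 1233.77 kg
14.48 slug × 14.5939 → 211.32 kg
3.159×10⁴ oz × 0.0283495 → 895.561 kg
Total: 1891.48 + 1233.77 + 211.32 + 895.561 = 4232.13 kg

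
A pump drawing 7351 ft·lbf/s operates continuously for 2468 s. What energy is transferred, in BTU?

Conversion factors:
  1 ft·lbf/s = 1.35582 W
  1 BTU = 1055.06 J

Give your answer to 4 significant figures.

2.331×10⁴ BTU

7351 ft·lbf/s × 1.35582 → 9966.63 W
E = P × t = 9966.63 W × 2468 s = 2.45976×10⁷ J
2.45976×10⁷ J ÷ (1055.06 J/BTU) = 23313.9 BTU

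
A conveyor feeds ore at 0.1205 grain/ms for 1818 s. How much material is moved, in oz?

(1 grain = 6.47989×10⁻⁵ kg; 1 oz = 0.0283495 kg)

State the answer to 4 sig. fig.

500.7 oz

0.1205 grain/ms → 0.00780827 kg/s
m = ṁ × t = 0.00780827 × 1818 = 14.1954 kg
In oz: 14.1954 / 0.0283495 = 500.728 oz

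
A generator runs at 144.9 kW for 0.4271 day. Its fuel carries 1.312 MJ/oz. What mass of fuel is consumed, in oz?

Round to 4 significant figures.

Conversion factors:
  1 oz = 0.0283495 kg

144.9 kW → 144900 W
0.4271 day → 36901.4 s
E = P × t = 144900 × 36901.4 = 5.34701×10⁹ J
1.312 MJ/oz → 4.62795×10⁷ J/kg
m = E / e_s = 5.34701×10⁹ / 4.62795×10⁷ = 115.537 kg
In oz: 115.537 / 0.0283495 = 4075.45 oz

4075 oz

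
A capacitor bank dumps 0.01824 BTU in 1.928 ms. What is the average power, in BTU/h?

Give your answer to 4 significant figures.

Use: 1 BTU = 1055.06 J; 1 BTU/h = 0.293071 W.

0.01824 BTU × 1055.06 = 19.2443 J
1.928 ms × 0.001 = 0.001928 s
P = E / t = 19.2443 J / 0.001928 s = 9981.48 W
9981.48 W ÷ (0.293071 W/BTU/h) = 34058.2 BTU/h

3.406×10⁴ BTU/h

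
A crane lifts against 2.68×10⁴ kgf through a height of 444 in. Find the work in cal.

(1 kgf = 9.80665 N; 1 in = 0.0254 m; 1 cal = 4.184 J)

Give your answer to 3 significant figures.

7.08×10⁵ cal

2.68×10⁴ kgf × 9.80665 = 262818 N
444 in × 0.0254 = 11.2776 m
W = F × d = 262818 N × 11.2776 m = 2.96396×10⁶ J
2.96396×10⁶ J ÷ (4.184 J/cal) = 708403 cal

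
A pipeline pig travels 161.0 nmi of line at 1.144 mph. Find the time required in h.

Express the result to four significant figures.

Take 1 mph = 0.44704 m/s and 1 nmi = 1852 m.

162.0 h

161.0 nmi × 1852 → 298172 m
1.144 mph × 0.44704 → 0.511414 m/s
t = d / v = 298172 m / 0.511414 m/s = 583034 s
583034 s ÷ (3600 s/h) = 161.954 h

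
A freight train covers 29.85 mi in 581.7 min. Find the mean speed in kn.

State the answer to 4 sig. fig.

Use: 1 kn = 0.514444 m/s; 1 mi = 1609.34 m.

2.675 kn

29.85 mi × 1609.34 → 48038.8 m
581.7 min × 60 → 34902 s
v = d / t = 48038.8 m / 34902 s = 1.37639 m/s
1.37639 m/s ÷ (0.514444 m/s/kn) = 2.67549 kn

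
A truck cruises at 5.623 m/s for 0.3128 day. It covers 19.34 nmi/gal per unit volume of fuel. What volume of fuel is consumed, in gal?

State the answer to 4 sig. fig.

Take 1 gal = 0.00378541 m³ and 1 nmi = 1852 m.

4.243 gal

0.3128 day → 27025.9 s
d = v × t = 5.623 × 27025.9 = 151967 m
19.34 nmi/gal → 9.46203×10⁶ m/m³
V = d / (distance per unit fuel) = 151967 / 9.46203×10⁶ = 0.0160607 m³
In gal: 0.0160607 / 0.00378541 = 4.24279 gal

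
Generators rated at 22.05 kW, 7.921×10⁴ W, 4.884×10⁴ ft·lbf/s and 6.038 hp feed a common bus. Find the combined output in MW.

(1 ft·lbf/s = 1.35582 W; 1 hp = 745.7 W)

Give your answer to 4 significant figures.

22.05 kW × 1000 = 22050 W
7.921×10⁴ W (already W)
4.884×10⁴ ft·lbf/s × 1.35582 = 66218.2 W
6.038 hp × 745.7 = 4502.54 W
Combined: 22050 + 79210 + 66218.2 + 4502.54 = 171981 W
In MW: 171981 / 1000000 = 0.171981 MW

0.1720 MW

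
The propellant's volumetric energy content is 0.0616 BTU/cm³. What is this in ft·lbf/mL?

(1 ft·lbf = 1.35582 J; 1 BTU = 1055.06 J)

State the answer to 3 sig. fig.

47.9 ft·lbf/mL

0.0616 BTU/cm³ × 1055.06 J/BTU ÷ 10⁻⁶ m³/cm³ = 6.49917×10⁷ J/m³
6.49917×10⁷ J/m³ ÷ 1.35582 J/ft·lbf × 10⁻⁶ m³/mL = 47.9353 ft·lbf/mL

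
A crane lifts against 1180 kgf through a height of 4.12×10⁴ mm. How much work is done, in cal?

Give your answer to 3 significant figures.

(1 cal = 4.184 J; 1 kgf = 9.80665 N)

1.14×10⁵ cal

1180 kgf × 9.80665 → 11571.8 N
4.12×10⁴ mm × 0.001 → 41.2 m
W = F × d = 11571.8 N × 41.2 m = 476758 J
476758 J ÷ (4.184 J/cal) = 113948 cal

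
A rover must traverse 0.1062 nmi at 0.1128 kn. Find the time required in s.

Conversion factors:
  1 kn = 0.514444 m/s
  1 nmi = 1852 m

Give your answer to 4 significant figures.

0.1062 nmi × 1852 → 196.682 m
0.1128 kn × 0.514444 → 0.0580293 m/s
t = d / v = 196.682 m / 0.0580293 m/s = 3389.36 s

3389 s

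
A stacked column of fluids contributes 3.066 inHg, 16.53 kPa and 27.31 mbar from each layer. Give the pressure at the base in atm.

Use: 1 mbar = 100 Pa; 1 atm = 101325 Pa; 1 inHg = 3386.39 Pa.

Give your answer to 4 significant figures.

0.2926 atm

3.066 inHg × 3386.39 = 10382.7 Pa
16.53 kPa × 1000 = 16530 Pa
27.31 mbar × 100 = 2731 Pa
Combined: 10382.7 + 16530 + 2731 = 29643.7 Pa
In atm: 29643.7 / 101325 = 0.292561 atm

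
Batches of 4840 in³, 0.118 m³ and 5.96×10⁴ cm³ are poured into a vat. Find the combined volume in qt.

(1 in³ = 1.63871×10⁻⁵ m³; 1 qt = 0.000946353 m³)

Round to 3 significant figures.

4840 in³ × 1.63871×10⁻⁵ → 0.0793136 m³
0.118 m³ (already m³)
5.96×10⁴ cm³ × 10⁻⁶ → 0.0596 m³
Combined: 0.0793136 + 0.118 + 0.0596 = 0.256914 m³
In qt: 0.256914 / 0.000946353 = 271.478 qt

271 qt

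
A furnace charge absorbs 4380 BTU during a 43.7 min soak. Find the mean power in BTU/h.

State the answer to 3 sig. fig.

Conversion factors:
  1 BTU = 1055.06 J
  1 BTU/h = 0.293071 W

6010 BTU/h

4380 BTU × 1055.06 = 4.62116×10⁶ J
43.7 min × 60 = 2622 s
P = E / t = 4.62116×10⁶ J / 2622 s = 1762.46 W
1762.46 W ÷ (0.293071 W/BTU/h) = 6013.76 BTU/h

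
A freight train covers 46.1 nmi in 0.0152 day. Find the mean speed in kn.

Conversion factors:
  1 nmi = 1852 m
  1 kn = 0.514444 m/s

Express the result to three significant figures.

46.1 nmi × 1852 = 85377.2 m
0.0152 day × 86400 = 1313.28 s
v = d / t = 85377.2 m / 1313.28 s = 65.0107 m/s
65.0107 m/s ÷ (0.514444 m/s/kn) = 126.371 kn

126 kn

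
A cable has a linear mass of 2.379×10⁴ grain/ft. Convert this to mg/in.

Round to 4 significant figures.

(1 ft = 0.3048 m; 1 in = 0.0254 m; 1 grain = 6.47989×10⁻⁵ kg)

2.379×10⁴ grain/ft × 6.47989×10⁻⁵ kg/grain ÷ 0.3048 m/ft = 5.05763 kg/m
5.05763 kg/m ÷ 10⁻⁶ kg/mg × 0.0254 m/in = 128464 mg/in

1.285×10⁵ mg/in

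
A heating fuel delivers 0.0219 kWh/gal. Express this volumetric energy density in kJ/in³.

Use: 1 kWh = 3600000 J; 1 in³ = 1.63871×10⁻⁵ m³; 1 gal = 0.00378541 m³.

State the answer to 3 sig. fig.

0.0219 kWh/gal × 3600000 J/kWh ÷ 0.00378541 m³/gal = 2.08273×10⁷ J/m³
2.08273×10⁷ J/m³ ÷ 1000 J/kJ × 1.63871×10⁻⁵ m³/in³ = 0.341299 kJ/in³

0.341 kJ/in³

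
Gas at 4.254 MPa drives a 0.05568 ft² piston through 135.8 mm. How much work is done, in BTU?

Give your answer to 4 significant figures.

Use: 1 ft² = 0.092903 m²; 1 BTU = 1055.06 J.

2.832 BTU

4.254 MPa → 4.254×10⁶ Pa
0.05568 ft² → 0.00517284 m²
F = P × A = 4.254×10⁶ × 0.00517284 = 22005.3 N
135.8 mm → 0.1358 m
W = F × d = 22005.3 × 0.1358 = 2988.32 J
In BTU: 2988.32 / 1055.06 = 2.83237 BTU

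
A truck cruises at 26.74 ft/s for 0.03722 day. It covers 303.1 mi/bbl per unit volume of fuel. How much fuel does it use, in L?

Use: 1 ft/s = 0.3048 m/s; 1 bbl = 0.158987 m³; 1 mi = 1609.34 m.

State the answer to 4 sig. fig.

26.74 ft/s → 8.15035 m/s
0.03722 day → 3215.81 s
d = v × t = 8.15035 × 3215.81 = 26210 m
303.1 mi/bbl → 3.06812×10⁶ m/m³
V = d / (distance per unit fuel) = 26210 / 3.06812×10⁶ = 0.00854269 m³
In L: 0.00854269 / 0.001 = 8.54269 L

8.543 L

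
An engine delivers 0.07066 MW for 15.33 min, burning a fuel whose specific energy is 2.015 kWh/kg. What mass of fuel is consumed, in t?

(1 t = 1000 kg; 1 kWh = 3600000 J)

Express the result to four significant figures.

0.008960 t

0.07066 MW → 70660 W
15.33 min → 919.8 s
E = P × t = 70660 × 919.8 = 6.49931×10⁷ J
2.015 kWh/kg → 7.254×10⁶ J/kg
m = E / e_s = 6.49931×10⁷ / 7.254×10⁶ = 8.95962 kg
In t: 8.95962 / 1000 = 0.00895962 t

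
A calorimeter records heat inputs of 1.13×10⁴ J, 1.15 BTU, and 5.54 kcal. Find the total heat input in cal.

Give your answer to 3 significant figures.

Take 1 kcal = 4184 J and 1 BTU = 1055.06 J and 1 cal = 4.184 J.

8530 cal

1.13×10⁴ J (already J)
1.15 BTU × 1055.06 → 1213.32 J
5.54 kcal × 4184 → 23179.4 J
Sum: 11300 + 1213.32 + 23179.4 = 35692.7 J
In cal: 35692.7 / 4.184 = 8530.76 cal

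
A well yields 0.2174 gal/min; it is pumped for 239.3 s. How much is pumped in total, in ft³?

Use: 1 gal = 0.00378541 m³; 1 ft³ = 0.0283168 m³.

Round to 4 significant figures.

0.1159 ft³

0.2174 gal/min → 1.37158×10⁻⁵ m³/s
V = Q × t = 1.37158×10⁻⁵ × 239.3 = 0.00328219 m³
In ft³: 0.00328219 / 0.0283168 = 0.11591 ft³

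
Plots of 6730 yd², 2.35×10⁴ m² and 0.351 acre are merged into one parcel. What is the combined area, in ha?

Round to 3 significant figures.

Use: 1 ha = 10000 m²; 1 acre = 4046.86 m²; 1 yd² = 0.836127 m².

6730 yd² × 0.836127 = 5627.13 m²
2.35×10⁴ m² (already m²)
0.351 acre × 4046.86 = 1420.45 m²
Combined: 5627.13 + 23500 + 1420.45 = 30547.6 m²
In ha: 30547.6 / 10000 = 3.05476 ha

3.05 ha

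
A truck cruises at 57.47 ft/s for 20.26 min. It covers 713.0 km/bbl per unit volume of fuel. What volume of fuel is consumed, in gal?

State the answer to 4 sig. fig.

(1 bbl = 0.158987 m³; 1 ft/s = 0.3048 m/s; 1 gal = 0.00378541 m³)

1.254 gal

57.47 ft/s → 17.5169 m/s
20.26 min → 1215.6 s
d = v × t = 17.5169 × 1215.6 = 21293.5 m
713.0 km/bbl → 4.48464×10⁶ m/m³
V = d / (distance per unit fuel) = 21293.5 / 4.48464×10⁶ = 0.0047481 m³
In gal: 0.0047481 / 0.00378541 = 1.25432 gal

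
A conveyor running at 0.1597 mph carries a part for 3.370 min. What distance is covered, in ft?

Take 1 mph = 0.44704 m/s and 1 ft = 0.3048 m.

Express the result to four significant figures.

47.36 ft

0.1597 mph × 0.44704 → 0.0713923 m/s
3.370 min × 60 → 202.2 s
d = v × t = 0.0713923 m/s × 202.2 s = 14.4355 m
14.4355 m ÷ (0.3048 m/ft) = 47.3606 ft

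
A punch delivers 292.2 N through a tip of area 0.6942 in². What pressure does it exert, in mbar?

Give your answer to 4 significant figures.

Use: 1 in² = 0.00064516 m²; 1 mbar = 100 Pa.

6524 mbar

0.6942 in² × 0.00064516 = 4.4787×10⁻⁴ m²
P = F / A = 292.2 N / 4.4787×10⁻⁴ m² = 652421 Pa
652421 Pa ÷ (100 Pa/mbar) = 6524.21 mbar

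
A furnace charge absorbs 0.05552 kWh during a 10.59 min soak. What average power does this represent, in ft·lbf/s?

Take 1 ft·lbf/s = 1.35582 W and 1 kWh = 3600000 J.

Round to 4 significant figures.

232.0 ft·lbf/s

0.05552 kWh × 3600000 = 199872 J
10.59 min × 60 = 635.4 s
P = E / t = 199872 J / 635.4 s = 314.561 W
314.561 W ÷ (1.35582 W/ft·lbf/s) = 232.008 ft·lbf/s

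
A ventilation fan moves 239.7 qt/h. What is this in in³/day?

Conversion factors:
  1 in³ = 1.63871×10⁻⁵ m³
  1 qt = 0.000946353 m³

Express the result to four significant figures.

239.7 qt/h × 0.000946353 m³/qt ÷ 3600 s/h = 6.30113×10⁻⁵ m³/s
6.30113×10⁻⁵ m³/s ÷ 1.63871×10⁻⁵ m³/in³ × 86400 s/day = 332223 in³/day

3.322×10⁵ in³/day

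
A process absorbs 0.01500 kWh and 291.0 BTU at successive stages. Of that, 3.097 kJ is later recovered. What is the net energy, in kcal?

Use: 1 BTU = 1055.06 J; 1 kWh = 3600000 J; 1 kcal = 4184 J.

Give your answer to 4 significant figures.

0.01500 kWh × 3600000 → 54000 J
291.0 BTU × 1055.06 → 307022 J
3.097 kJ × 1000 → 3097 J
Sum: 54000 + 307022 − 3097 = 357925 J
In kcal: 357925 / 4184 = 85.5461 kcal

85.55 kcal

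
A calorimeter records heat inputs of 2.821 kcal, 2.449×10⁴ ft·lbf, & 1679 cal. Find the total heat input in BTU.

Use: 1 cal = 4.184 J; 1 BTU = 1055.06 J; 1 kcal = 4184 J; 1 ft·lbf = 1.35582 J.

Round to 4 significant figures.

49.32 BTU

2.821 kcal × 4184 = 11803.1 J
2.449×10⁴ ft·lbf × 1.35582 = 33204 J
1679 cal × 4.184 = 7024.94 J
Sum: 11803.1 + 33204 + 7024.94 = 52032 J
In BTU: 52032 / 1055.06 = 49.3166 BTU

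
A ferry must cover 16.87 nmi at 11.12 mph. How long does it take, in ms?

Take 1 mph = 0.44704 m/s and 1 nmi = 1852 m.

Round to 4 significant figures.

16.87 nmi × 1852 → 31243.2 m
11.12 mph × 0.44704 → 4.97108 m/s
t = d / v = 31243.2 m / 4.97108 m/s = 6284.99 s
6284.99 s ÷ (0.001 s/ms) = 6.28499×10⁶ ms

6.285×10⁶ ms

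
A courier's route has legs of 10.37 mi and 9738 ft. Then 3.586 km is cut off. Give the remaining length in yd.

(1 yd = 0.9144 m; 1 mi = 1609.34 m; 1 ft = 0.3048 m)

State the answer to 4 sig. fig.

10.37 mi × 1609.34 = 16688.9 m
9738 ft × 0.3048 = 2968.14 m
3.586 km × 1000 = 3586 m
Sum: 16688.9 + 2968.14 − 3586 = 16071 m
In yd: 16071 / 0.9144 = 17575.5 yd

1.758×10⁴ yd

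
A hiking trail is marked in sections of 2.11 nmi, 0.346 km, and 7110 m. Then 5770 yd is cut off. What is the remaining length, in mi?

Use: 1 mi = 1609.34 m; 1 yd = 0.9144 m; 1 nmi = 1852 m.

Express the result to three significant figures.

2.11 nmi × 1852 → 3907.72 m
0.346 km × 1000 → 346 m
7110 m (already m)
5770 yd × 0.9144 → 5276.09 m
Sum: 3907.72 + 346 + 7110 − 5276.09 = 6087.63 m
In mi: 6087.63 / 1609.34 = 3.78269 mi

3.78 mi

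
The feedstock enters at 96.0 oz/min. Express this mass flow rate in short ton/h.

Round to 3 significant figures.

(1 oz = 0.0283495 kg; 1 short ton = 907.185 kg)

0.180 short ton/h

96.0 oz/min × 0.0283495 kg/oz ÷ 60 s/min = 0.0453592 kg/s
0.0453592 kg/s ÷ 907.185 kg/short ton × 3600 s/h = 0.18 short ton/h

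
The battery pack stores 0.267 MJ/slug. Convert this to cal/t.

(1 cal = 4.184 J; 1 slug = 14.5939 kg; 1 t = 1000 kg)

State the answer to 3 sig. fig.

0.267 MJ/slug × 1000000 J/MJ ÷ 14.5939 kg/slug = 18295.3 J/kg
18295.3 J/kg ÷ 4.184 J/cal × 1000 kg/t = 4.37268×10⁶ cal/t

4.37×10⁶ cal/t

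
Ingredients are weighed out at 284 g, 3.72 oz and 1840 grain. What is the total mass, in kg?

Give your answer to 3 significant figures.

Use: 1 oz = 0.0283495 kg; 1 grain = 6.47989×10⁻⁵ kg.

0.509 kg

284 g × 0.001 = 0.284 kg
3.72 oz × 0.0283495 = 0.10546 kg
1840 grain × 6.47989×10⁻⁵ = 0.11923 kg
Sum: 0.284 + 0.10546 + 0.11923 = 0.50869 kg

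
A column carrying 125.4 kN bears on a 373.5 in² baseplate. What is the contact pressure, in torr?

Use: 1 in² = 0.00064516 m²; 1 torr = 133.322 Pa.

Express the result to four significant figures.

125.4 kN × 1000 → 125400 N
373.5 in² × 0.00064516 → 0.240967 m²
P = F / A = 125400 N / 0.240967 m² = 520403 Pa
520403 Pa ÷ (133.322 Pa/torr) = 3903.35 torr

3903 torr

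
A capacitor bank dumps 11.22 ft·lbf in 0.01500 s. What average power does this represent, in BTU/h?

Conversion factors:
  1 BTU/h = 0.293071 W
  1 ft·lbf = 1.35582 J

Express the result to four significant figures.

3460 BTU/h

11.22 ft·lbf × 1.35582 → 15.2123 J
P = E / t = 15.2123 J / 0.015 s = 1014.15 W
1014.15 W ÷ (0.293071 W/BTU/h) = 3460.42 BTU/h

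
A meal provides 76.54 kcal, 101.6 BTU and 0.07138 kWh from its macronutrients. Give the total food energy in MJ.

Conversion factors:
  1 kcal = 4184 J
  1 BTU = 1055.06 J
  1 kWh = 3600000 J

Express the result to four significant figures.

76.54 kcal × 4184 → 320243 J
101.6 BTU × 1055.06 → 107194 J
0.07138 kWh × 3600000 → 256968 J
Combined: 320243 + 107194 + 256968 = 684405 J
In MJ: 684405 / 1000000 = 0.684405 MJ

0.6844 MJ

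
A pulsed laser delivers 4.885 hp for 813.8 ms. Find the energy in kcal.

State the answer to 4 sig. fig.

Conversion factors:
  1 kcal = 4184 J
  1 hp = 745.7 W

4.885 hp × 745.7 → 3642.74 W
813.8 ms × 0.001 → 0.8138 s
E = P × t = 3642.74 W × 0.8138 s = 2964.46 J
2964.46 J ÷ (4184 J/kcal) = 0.708523 kcal

0.7085 kcal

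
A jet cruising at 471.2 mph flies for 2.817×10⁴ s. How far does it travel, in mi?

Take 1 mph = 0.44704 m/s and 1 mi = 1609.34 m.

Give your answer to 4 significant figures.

3687 mi

471.2 mph × 0.44704 → 210.645 m/s
d = v × t = 210.645 m/s × 28170 s = 5.93387×10⁶ m
5.93387×10⁶ m ÷ (1609.34 m/mi) = 3687.15 mi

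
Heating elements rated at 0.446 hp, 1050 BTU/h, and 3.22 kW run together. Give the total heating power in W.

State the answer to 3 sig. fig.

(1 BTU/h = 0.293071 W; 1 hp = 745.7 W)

0.446 hp × 745.7 → 332.582 W
1050 BTU/h × 0.293071 → 307.725 W
3.22 kW × 1000 → 3220 W
Sum: 332.582 + 307.725 + 3220 = 3860.31 W

3860 W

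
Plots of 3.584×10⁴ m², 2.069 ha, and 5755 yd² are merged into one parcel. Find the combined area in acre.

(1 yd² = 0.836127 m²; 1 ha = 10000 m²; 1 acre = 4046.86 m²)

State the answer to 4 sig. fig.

15.16 acre

3.584×10⁴ m² (already m²)
2.069 ha × 10000 → 20690 m²
5755 yd² × 0.836127 → 4811.91 m²
Sum: 35840 + 20690 + 4811.91 = 61341.9 m²
In acre: 61341.9 / 4046.86 = 15.1579 acre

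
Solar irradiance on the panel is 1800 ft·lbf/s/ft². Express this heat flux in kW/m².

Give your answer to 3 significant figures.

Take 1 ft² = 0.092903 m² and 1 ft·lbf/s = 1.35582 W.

26.3 kW/m²

1800 ft·lbf/s/ft² × 1.35582 W/ft·lbf/s ÷ 0.092903 m²/ft² = 26269.1 W/m²
26269.1 W/m² ÷ 1000 W/kW = 26.2691 kW/m²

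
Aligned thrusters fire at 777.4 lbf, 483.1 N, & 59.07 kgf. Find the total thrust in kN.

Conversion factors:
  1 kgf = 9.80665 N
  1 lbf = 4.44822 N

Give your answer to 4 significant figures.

777.4 lbf × 4.44822 = 3458.05 N
483.1 N (already N)
59.07 kgf × 9.80665 = 579.279 N
Sum: 3458.05 + 483.1 + 579.279 = 4520.43 N
In kN: 4520.43 / 1000 = 4.52043 kN

4.520 kN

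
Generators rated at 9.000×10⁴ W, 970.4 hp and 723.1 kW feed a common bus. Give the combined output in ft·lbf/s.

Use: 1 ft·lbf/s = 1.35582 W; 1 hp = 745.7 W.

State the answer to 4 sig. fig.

1.133×10⁶ ft·lbf/s

9.000×10⁴ W (already W)
970.4 hp × 745.7 = 723627 W
723.1 kW × 1000 = 723100 W
Total: 90000 + 723627 + 723100 = 1.53673×10⁶ W
In ft·lbf/s: 1.53673×10⁶ / 1.35582 = 1.13343×10⁶ ft·lbf/s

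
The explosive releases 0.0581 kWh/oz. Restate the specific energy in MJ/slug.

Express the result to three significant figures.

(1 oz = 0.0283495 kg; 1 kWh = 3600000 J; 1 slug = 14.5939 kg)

0.0581 kWh/oz × 3600000 J/kWh ÷ 0.0283495 kg/oz = 7.37791×10⁶ J/kg
7.37791×10⁶ J/kg ÷ 1000000 J/MJ × 14.5939 kg/slug = 107.672 MJ/slug

108 MJ/slug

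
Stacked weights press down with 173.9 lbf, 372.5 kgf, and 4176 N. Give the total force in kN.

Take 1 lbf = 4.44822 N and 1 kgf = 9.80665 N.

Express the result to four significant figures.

8.603 kN

173.9 lbf × 4.44822 = 773.545 N
372.5 kgf × 9.80665 = 3652.98 N
4176 N (already N)
Total: 773.545 + 3652.98 + 4176 = 8602.52 N
In kN: 8602.52 / 1000 = 8.60252 kN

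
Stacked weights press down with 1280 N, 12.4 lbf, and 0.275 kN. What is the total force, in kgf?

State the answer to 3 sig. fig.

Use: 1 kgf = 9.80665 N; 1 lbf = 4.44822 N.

164 kgf

1280 N (already N)
12.4 lbf × 4.44822 = 55.1579 N
0.275 kN × 1000 = 275 N
Combined: 1280 + 55.1579 + 275 = 1610.16 N
In kgf: 1610.16 / 9.80665 = 164.191 kgf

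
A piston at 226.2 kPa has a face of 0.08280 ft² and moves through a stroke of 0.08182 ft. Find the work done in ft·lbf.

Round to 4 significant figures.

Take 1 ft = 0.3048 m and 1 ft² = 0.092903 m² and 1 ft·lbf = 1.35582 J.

32.01 ft·lbf

226.2 kPa → 226200 Pa
0.08280 ft² → 0.00769237 m²
F = P × A = 226200 × 0.00769237 = 1740.01 N
0.08182 ft → 0.0249387 m
W = F × d = 1740.01 × 0.0249387 = 43.3936 J
In ft·lbf: 43.3936 / 1.35582 = 32.0054 ft·lbf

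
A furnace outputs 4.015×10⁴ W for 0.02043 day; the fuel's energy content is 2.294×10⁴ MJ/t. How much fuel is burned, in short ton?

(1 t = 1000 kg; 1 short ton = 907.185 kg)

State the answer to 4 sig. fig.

0.02043 day → 1765.15 s
E = P × t = 40150 × 1765.15 = 7.08708×10⁷ J
2.294×10⁴ MJ/t → 2.294×10⁷ J/kg
m = E / e_s = 7.08708×10⁷ / 2.294×10⁷ = 3.0894 kg
In short ton: 3.0894 / 907.185 = 0.00340548 short ton

0.003405 short ton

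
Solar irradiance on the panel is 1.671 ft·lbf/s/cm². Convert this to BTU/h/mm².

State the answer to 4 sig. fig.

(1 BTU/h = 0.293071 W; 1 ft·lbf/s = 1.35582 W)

0.07730 BTU/h/mm²

1.671 ft·lbf/s/cm² × 1.35582 W/ft·lbf/s ÷ 0.0001 m²/cm² = 22655.8 W/m²
22655.8 W/m² ÷ 0.293071 W/BTU/h × 10⁻⁶ m²/mm² = 0.0773048 BTU/h/mm²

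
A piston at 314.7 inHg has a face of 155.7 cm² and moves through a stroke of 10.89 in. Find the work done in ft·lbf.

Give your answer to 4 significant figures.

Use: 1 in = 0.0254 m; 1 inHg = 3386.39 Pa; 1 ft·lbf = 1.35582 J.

3385 ft·lbf

314.7 inHg → 1.0657×10⁶ Pa
155.7 cm² → 0.01557 m²
F = P × A = 1.0657×10⁶ × 0.01557 = 16592.9 N
10.89 in → 0.276606 m
W = F × d = 16592.9 × 0.276606 = 4589.7 J
In ft·lbf: 4589.7 / 1.35582 = 3385.18 ft·lbf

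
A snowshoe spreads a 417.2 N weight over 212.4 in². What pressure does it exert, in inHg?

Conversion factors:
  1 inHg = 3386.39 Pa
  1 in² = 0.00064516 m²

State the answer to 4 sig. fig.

212.4 in² × 0.00064516 → 0.137032 m²
P = F / A = 417.2 N / 0.137032 m² = 3044.54 Pa
3044.54 Pa ÷ (3386.39 Pa/inHg) = 0.899052 inHg

0.8991 inHg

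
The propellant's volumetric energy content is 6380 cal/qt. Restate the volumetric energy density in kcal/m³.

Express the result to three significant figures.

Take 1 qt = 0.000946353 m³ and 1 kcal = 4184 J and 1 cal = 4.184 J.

6740 kcal/m³

6380 cal/qt × 4.184 J/cal ÷ 0.000946353 m³/qt = 2.82071×10⁷ J/m³
2.82071×10⁷ J/m³ ÷ 4184 J/kcal = 6741.66 kcal/m³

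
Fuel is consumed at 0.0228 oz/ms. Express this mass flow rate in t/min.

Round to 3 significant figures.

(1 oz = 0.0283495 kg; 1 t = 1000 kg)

0.0388 t/min

0.0228 oz/ms × 0.0283495 kg/oz ÷ 0.001 s/ms = 0.646369 kg/s
0.646369 kg/s ÷ 1000 kg/t × 60 s/min = 0.0387821 t/min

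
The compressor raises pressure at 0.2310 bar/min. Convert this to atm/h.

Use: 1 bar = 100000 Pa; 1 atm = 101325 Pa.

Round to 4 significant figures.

13.68 atm/h

0.2310 bar/min × 100000 Pa/bar ÷ 60 s/min = 385 Pa/s
385 Pa/s ÷ 101325 Pa/atm × 3600 s/h = 13.6788 atm/h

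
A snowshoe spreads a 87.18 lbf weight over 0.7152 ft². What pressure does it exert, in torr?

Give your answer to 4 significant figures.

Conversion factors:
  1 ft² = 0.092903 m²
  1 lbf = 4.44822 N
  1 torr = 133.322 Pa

43.78 torr

87.18 lbf × 4.44822 = 387.796 N
0.7152 ft² × 0.092903 = 0.0664442 m²
P = F / A = 387.796 N / 0.0664442 m² = 5836.42 Pa
5836.42 Pa ÷ (133.322 Pa/torr) = 43.7769 torr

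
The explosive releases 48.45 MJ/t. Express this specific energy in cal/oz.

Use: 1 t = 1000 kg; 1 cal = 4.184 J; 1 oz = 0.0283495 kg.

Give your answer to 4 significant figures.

328.3 cal/oz

48.45 MJ/t × 1000000 J/MJ ÷ 1000 kg/t = 48450 J/kg
48450 J/kg ÷ 4.184 J/cal × 0.0283495 kg/oz = 328.282 cal/oz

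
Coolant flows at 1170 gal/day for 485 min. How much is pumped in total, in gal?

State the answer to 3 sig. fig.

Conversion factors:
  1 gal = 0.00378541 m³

1170 gal/day → 5.12608×10⁻⁵ m³/s
485 min → 29100 s
V = Q × t = 5.12608×10⁻⁵ × 29100 = 1.49169 m³
In gal: 1.49169 / 0.00378541 = 394.063 gal

394 gal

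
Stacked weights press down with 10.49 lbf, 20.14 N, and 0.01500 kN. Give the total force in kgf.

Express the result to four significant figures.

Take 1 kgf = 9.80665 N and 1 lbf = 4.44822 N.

10.49 lbf × 4.44822 → 46.6618 N
20.14 N (already N)
0.01500 kN × 1000 → 15 N
Total: 46.6618 + 20.14 + 15 = 81.8018 N
In kgf: 81.8018 / 9.80665 = 8.34146 kgf

8.341 kgf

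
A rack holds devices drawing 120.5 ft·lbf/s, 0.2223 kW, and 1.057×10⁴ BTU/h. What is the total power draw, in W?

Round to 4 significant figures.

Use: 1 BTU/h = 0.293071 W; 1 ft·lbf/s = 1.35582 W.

3483 W

120.5 ft·lbf/s × 1.35582 = 163.376 W
0.2223 kW × 1000 = 222.3 W
1.057×10⁴ BTU/h × 0.293071 = 3097.76 W
Combined: 163.376 + 222.3 + 3097.76 = 3483.44 W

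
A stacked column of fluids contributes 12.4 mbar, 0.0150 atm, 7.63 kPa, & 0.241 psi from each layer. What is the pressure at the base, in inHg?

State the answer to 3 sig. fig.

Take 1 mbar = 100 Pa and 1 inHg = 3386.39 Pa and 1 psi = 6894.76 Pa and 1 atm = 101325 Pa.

3.56 inHg

12.4 mbar × 100 = 1240 Pa
0.0150 atm × 101325 = 1519.88 Pa
7.63 kPa × 1000 = 7630 Pa
0.241 psi × 6894.76 = 1661.64 Pa
Combined: 1240 + 1519.88 + 7630 + 1661.64 = 12051.5 Pa
In inHg: 12051.5 / 3386.39 = 3.5588 inHg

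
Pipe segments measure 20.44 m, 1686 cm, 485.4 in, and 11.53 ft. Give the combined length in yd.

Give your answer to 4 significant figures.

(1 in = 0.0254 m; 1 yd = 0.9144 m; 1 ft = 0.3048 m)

20.44 m (already m)
1686 cm × 0.01 → 16.86 m
485.4 in × 0.0254 → 12.3292 m
11.53 ft × 0.3048 → 3.51434 m
Sum: 20.44 + 16.86 + 12.3292 + 3.51434 = 53.1435 m
In yd: 53.1435 / 0.9144 = 58.1184 yd

58.12 yd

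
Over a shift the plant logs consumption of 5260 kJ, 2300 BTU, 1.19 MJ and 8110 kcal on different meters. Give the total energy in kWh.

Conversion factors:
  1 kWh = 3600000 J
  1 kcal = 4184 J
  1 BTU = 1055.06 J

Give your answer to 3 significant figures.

11.9 kWh

5260 kJ × 1000 = 5.26×10⁶ J
2300 BTU × 1055.06 = 2.42664×10⁶ J
1.19 MJ × 1000000 = 1.19×10⁶ J
8110 kcal × 4184 = 3.39322×10⁷ J
Total: 5.26×10⁶ + 2.42664×10⁶ + 1.19×10⁶ + 3.39322×10⁷ = 4.28088×10⁷ J
In kWh: 4.28088×10⁷ / 3600000 = 11.8913 kWh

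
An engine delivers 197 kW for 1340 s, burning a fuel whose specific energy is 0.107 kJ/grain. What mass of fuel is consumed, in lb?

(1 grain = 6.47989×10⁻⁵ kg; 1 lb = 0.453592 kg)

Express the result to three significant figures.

197 kW → 197000 W
E = P × t = 197000 × 1340 = 2.6398×10⁸ J
0.107 kJ/grain → 1.65126×10⁶ J/kg
m = E / e_s = 2.6398×10⁸ / 1.65126×10⁶ = 159.866 kg
In lb: 159.866 / 0.453592 = 352.444 lb

352 lb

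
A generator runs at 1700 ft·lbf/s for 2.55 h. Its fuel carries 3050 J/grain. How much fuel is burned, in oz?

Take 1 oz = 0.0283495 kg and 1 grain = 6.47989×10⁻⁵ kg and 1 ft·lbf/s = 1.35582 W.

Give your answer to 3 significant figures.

15.9 oz

1700 ft·lbf/s → 2304.89 W
2.55 h → 9180 s
E = P × t = 2304.89 × 9180 = 2.11589×10⁷ J
3050 J/grain → 4.70687×10⁷ J/kg
m = E / e_s = 2.11589×10⁷ / 4.70687×10⁷ = 0.449532 kg
In oz: 0.449532 / 0.0283495 = 15.8568 oz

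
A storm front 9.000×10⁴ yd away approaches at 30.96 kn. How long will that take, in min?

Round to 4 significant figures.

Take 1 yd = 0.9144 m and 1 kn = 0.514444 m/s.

9.000×10⁴ yd × 0.9144 → 82296 m
30.96 kn × 0.514444 → 15.9272 m/s
t = d / v = 82296 m / 15.9272 m/s = 5167.01 s
5167.01 s ÷ (60 s/min) = 86.1168 min

86.12 min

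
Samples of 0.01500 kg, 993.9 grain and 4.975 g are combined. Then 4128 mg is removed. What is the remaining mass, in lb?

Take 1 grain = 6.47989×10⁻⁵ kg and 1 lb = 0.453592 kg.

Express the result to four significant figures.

0.01500 kg (already kg)
993.9 grain × 6.47989×10⁻⁵ = 0.0644036 kg
4.975 g × 0.001 = 0.004975 kg
4128 mg × 10⁻⁶ = 0.004128 kg
Net: 0.015 + 0.0644036 + 0.004975 − 0.004128 = 0.0802506 kg
In lb: 0.0802506 / 0.453592 = 0.176922 lb

0.1769 lb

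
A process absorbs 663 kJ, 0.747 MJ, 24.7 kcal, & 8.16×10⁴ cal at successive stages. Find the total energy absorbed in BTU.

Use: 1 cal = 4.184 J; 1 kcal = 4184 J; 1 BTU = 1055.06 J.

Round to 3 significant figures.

663 kJ × 1000 = 663000 J
0.747 MJ × 1000000 = 747000 J
24.7 kcal × 4184 = 103345 J
8.16×10⁴ cal × 4.184 = 341414 J
Total: 663000 + 747000 + 103345 + 341414 = 1.85476×10⁶ J
In BTU: 1.85476×10⁶ / 1055.06 = 1757.97 BTU

1760 BTU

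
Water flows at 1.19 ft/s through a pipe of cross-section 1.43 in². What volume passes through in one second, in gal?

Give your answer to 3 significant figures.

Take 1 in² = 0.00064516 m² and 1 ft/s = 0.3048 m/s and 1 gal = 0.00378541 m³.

1.19 ft/s × 0.3048 → 0.362712 m/s
1.43 in² × 0.00064516 → 9.22579×10⁻⁴ m²
V = v × A × t = 0.362712 m/s × 9.22579×10⁻⁴ m² × 1 s = 3.3463×10⁻⁴ m³
3.3463×10⁻⁴ m³ ÷ (0.00378541 m³/gal) = 0.0883999 gal

0.0884 gal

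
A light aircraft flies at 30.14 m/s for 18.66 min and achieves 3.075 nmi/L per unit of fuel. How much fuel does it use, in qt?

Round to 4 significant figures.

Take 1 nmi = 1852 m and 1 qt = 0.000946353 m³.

6.261 qt

18.66 min → 1119.6 s
d = v × t = 30.14 × 1119.6 = 33744.7 m
3.075 nmi/L → 5.6949×10⁶ m/m³
V = d / (distance per unit fuel) = 33744.7 / 5.6949×10⁶ = 0.00592542 m³
In qt: 0.00592542 / 0.000946353 = 6.26132 qt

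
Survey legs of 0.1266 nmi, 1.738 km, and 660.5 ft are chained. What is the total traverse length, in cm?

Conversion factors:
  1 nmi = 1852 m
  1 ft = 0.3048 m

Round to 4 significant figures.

0.1266 nmi × 1852 → 234.463 m
1.738 km × 1000 → 1738 m
660.5 ft × 0.3048 → 201.32 m
Combined: 234.463 + 1738 + 201.32 = 2173.78 m
In cm: 2173.78 / 0.01 = 217378 cm

2.174×10⁵ cm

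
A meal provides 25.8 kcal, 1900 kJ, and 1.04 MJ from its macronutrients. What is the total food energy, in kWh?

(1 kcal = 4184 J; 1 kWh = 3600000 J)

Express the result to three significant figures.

25.8 kcal × 4184 → 107947 J
1900 kJ × 1000 → 1.9×10⁶ J
1.04 MJ × 1000000 → 1.04×10⁶ J
Combined: 107947 + 1.9×10⁶ + 1.04×10⁶ = 3.04795×10⁶ J
In kWh: 3.04795×10⁶ / 3600000 = 0.846653 kWh

0.847 kWh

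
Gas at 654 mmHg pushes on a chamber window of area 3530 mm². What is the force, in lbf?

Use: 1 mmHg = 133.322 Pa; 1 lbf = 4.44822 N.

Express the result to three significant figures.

654 mmHg × 133.322 = 87192.6 Pa
3530 mm² × 10⁻⁶ = 0.00353 m²
F = P × A = 87192.6 Pa × 0.00353 m² = 307.79 N
307.79 N ÷ (4.44822 N/lbf) = 69.194 lbf

69.2 lbf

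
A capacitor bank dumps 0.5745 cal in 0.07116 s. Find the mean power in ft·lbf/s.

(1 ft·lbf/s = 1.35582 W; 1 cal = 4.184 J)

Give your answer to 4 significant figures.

24.91 ft·lbf/s

0.5745 cal × 4.184 → 2.40371 J
P = E / t = 2.40371 J / 0.07116 s = 33.7789 W
33.7789 W ÷ (1.35582 W/ft·lbf/s) = 24.914 ft·lbf/s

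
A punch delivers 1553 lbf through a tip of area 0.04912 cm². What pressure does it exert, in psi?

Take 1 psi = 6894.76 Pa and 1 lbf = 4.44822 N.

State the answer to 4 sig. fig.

1553 lbf × 4.44822 → 6908.09 N
0.04912 cm² × 0.0001 → 4.912×10⁻⁶ m²
P = F / A = 6908.09 N / 4.912×10⁻⁶ m² = 1.40637×10⁹ Pa
1.40637×10⁹ Pa ÷ (6894.76 Pa/psi) = 203977 psi

2.040×10⁵ psi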